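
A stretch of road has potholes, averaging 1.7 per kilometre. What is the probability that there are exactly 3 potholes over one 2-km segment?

Over the interval, μ = 1.7 × 2 = 3.4 (a 2-km segment = 2 kilometres).
P(N = 3) = e^(−μ) μ^3/3! = e^(−3.4) · 3.4^3/6 ≈ 0.2186.

0.2186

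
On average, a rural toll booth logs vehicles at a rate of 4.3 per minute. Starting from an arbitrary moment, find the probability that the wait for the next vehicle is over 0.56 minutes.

The wait for the next event is exponential with rate λ = 4.3 per minute.
P(T > 0.56) = e^(−λt) = e^(−4.3 × 0.56) = e^(−2.408) ≈ 0.0900.

0.0900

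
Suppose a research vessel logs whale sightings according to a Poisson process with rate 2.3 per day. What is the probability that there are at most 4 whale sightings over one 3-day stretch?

Over the interval, μ = 2.3 × 3 = 6.9 (a 3-day stretch = 3 days).
P(N ≤ 4) = Σ_{j=0}^{4} e^(−μ) μ^j/j! ≈ 0.1823.

0.1823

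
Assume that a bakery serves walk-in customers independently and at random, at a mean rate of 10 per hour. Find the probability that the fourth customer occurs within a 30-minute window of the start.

Over the interval, μ = 10 × 0.5 = 5 (a 30-minute window = 0.5 hours).
The fourth arrival falls in the interval iff at least 4 events occur there: P(S_4 ≤ t) = P(N ≥ 4) = 1 − P(N ≤ 3) ≈ 0.7350.

0.7350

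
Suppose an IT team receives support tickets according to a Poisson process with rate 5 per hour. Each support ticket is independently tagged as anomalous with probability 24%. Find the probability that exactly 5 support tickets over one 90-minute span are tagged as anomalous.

Thinning: the support tickets that are tagged as anomalous themselves form a Poisson process with rate 0.24 × 5 = 1.2 per hour.
Over the interval, μ = 1.2 × 1.5 = 1.8 (a 90-minute span = 1.5 hours).
P(N = 5) = e^(−1.8) · 1.8^5/5! ≈ 0.0260.

0.0260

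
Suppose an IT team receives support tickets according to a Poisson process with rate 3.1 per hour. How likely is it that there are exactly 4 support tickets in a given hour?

With mean μ = 3.1 per hour,
P(N = 4) = e^(−μ) μ^4/4! = e^(−3.1) · 3.1^4/24 ≈ 0.1733.

0.1733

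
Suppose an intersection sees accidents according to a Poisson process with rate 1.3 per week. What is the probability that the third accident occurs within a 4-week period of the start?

Over the interval, μ = 1.3 × 4 = 5.2 (a 4-week period = 4 weeks).
The third arrival falls in the interval iff at least 3 events occur there: P(S_3 ≤ t) = P(N ≥ 3) = 1 − P(N ≤ 2) ≈ 0.8912.

0.8912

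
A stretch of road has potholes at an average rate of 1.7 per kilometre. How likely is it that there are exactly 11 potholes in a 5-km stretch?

Over the interval, μ = 1.7 × 5 = 8.5 (a 5-km stretch = 5 kilometres).
P(N = 11) = e^(−μ) μ^11/11! = e^(−8.5) · 8.5^11/39916800 ≈ 0.0853.

0.0853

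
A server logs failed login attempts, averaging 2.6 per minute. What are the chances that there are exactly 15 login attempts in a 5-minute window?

0.0885

Over the interval, μ = 2.6 × 5 = 13 (a 5-minute window = 5 minutes).
P(N = 15) = e^(−μ) μ^15/15! = e^(−13) · 13^15/1307674368000 ≈ 0.0885.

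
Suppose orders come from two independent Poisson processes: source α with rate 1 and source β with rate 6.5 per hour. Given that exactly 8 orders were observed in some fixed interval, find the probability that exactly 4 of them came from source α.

0.0125

Given the total, each event is independently from source α with probability p = λ_α/(λ_α+λ_β) = 1/7.5 ≈ 0.1333.
So K ~ Binomial(8, 1/7.5): P(K = 4) = C(8,4) · (1/7.5)^4 · (6.5/7.5)^4 ≈ 0.0125.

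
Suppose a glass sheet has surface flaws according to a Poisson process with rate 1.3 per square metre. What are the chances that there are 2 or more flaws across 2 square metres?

Over the interval, μ = 1.3 × 2 = 2.6 (2 square metres).
P(N ≥ 2) = 1 − P(N ≤ 1) = 1 − Σ_{j=0}^{1} e^(−μ) μ^j/j! ≈ 0.7326.

0.7326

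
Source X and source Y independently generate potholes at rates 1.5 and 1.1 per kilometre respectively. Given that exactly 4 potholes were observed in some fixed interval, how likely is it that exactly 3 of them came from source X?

Given the total, each event is independently from source X with probability p = λ_X/(λ_X+λ_Y) = 1.5/2.6 ≈ 0.5769.
So K ~ Binomial(4, 1.5/2.6): P(K = 3) = C(4,3) · (1.5/2.6)^3 · (1.1/2.6)^1 ≈ 0.3250.

0.3250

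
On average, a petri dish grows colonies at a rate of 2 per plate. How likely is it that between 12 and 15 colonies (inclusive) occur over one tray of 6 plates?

0.3828

Over the interval, μ = 2 × 6 = 12 (a tray of 6 plates = 6 plates).
P(12 ≤ N ≤ 15) = Σ_{j=12}^{15} e^(−12) · 12^j/j! ≈ 0.3828.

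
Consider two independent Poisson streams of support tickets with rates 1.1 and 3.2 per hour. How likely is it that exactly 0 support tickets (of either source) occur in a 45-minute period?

Independent Poisson processes superpose: combined rate λ = 1.1 + 3.2 = 4.3 per hour.
Over the interval, μ = 4.3 × 0.75 = 3.225 (a 45-minute period = 0.75 hours).
P(N = 0) = e^(−3.225) · 3.225^0/0! ≈ 0.0398.

0.0398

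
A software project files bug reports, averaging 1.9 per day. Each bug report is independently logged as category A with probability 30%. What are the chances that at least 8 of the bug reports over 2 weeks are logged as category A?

0.5442

Thinning: the bug reports that are logged as category A themselves form a Poisson process with rate 0.3 × 1.9 = 0.57 per day.
Over the interval, μ = 0.57 × 14 = 7.98 (2 weeks = 14 days).
P(N ≥ 8) = 1 − P(N ≤ 7) ≈ 0.5442.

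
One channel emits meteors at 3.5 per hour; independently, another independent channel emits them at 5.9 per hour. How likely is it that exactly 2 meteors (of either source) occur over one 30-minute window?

Independent Poisson processes superpose: combined rate λ = 3.5 + 5.9 = 9.4 per hour.
Over the interval, μ = 9.4 × 0.5 = 4.7 (a 30-minute window = 0.5 hours).
P(N = 2) = e^(−4.7) · 4.7^2/2! ≈ 0.1005.

0.1005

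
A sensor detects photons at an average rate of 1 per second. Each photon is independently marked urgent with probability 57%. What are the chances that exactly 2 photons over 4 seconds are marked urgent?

0.2659

Thinning: the photons that are marked urgent themselves form a Poisson process with rate 0.57 × 1 = 0.57 per second.
Over the interval, μ = 0.57 × 4 = 2.28 (4 seconds).
P(N = 2) = e^(−2.28) · 2.28^2/2! ≈ 0.2659.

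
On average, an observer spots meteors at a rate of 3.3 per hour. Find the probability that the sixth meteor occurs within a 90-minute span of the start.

Over the interval, μ = 3.3 × 1.5 = 4.95 (a 90-minute span = 1.5 hours).
The sixth arrival falls in the interval iff at least 6 events occur there: P(S_6 ≤ t) = P(N ≥ 6) = 1 − P(N ≤ 5) ≈ 0.3753.

0.3753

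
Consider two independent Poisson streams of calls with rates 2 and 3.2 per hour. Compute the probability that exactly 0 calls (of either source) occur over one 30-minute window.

Independent Poisson processes superpose: combined rate λ = 2 + 3.2 = 5.2 per hour.
Over the interval, μ = 5.2 × 0.5 = 2.6 (a 30-minute window = 0.5 hours).
P(N = 0) = e^(−2.6) · 2.6^0/0! ≈ 0.0743.

0.0743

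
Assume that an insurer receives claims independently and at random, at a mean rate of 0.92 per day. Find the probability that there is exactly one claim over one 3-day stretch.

Over the interval, μ = 0.92 × 3 = 2.76 (a 3-day stretch = 3 days).
P(N = 1) = e^(−μ) μ^1/1! = e^(−2.76) · 2.76^1/1 ≈ 0.1747.

0.1747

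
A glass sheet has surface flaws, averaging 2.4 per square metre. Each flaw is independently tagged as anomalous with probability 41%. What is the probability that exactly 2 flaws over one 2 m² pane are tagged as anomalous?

Thinning: the flaws that are tagged as anomalous themselves form a Poisson process with rate 0.41 × 2.4 = 0.984 per square metre.
Over the interval, μ = 0.984 × 2 = 1.968 (a 2 m² pane = 2 square metres).
P(N = 2) = e^(−1.968) · 1.968^2/2! ≈ 0.2706.

0.2706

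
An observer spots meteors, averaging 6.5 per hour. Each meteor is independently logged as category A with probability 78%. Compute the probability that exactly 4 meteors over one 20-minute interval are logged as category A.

Thinning: the meteors that are logged as category A themselves form a Poisson process with rate 0.78 × 6.5 = 5.07 per hour.
Over the interval, μ = 5.07 × 1/3 = 1.69 (a 20-minute interval = 1/3 hours).
P(N = 4) = e^(−1.69) · 1.69^4/4! ≈ 0.0627.

0.0627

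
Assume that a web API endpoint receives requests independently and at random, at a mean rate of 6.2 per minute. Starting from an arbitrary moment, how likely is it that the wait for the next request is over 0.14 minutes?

0.4198

The wait for the next event is exponential with rate λ = 6.2 per minute.
P(T > 0.14) = e^(−λt) = e^(−6.2 × 0.14) = e^(−0.868) ≈ 0.4198.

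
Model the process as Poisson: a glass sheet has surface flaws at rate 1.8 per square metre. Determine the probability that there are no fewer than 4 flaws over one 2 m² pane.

0.4848

Over the interval, μ = 1.8 × 2 = 3.6 (a 2 m² pane = 2 square metres).
P(N ≥ 4) = 1 − P(N ≤ 3) = 1 − Σ_{j=0}^{3} e^(−μ) μ^j/j! ≈ 0.4848.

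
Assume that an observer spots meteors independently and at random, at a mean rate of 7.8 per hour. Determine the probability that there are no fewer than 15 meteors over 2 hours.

0.5944

Over the interval, μ = 7.8 × 2 = 15.6 (2 hours).
P(N ≥ 15) = 1 − P(N ≤ 14) = 1 − Σ_{j=0}^{14} e^(−μ) μ^j/j! ≈ 0.5944.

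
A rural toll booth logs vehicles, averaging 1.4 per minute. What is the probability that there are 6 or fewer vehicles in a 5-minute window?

Over the interval, μ = 1.4 × 5 = 7 (a 5-minute window = 5 minutes).
P(N ≤ 6) = Σ_{j=0}^{6} e^(−μ) μ^j/j! ≈ 0.4497.

0.4497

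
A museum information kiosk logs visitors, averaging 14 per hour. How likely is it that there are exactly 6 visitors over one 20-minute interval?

Over the interval, μ = 14 × 1/3 ≈ 4.66667 (a 20-minute interval = 1/3 hours).
P(N = 6) = e^(−μ) μ^6/6! = e^(−4.66667) · 4.66667^6/720 ≈ 0.1349.

0.1349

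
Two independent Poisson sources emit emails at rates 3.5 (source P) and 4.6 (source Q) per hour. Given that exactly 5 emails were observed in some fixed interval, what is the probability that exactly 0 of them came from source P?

Given the total, each event is independently from source P with probability p = λ_P/(λ_P+λ_Q) = 3.5/8.1 ≈ 0.4321.
So K ~ Binomial(5, 3.5/8.1): P(K = 0) = C(5,0) · (3.5/8.1)^0 · (4.6/8.1)^5 ≈ 0.0591.

0.0591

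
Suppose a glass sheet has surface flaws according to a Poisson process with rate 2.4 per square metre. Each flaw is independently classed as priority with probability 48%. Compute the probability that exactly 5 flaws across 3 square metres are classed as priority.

Thinning: the flaws that are classed as priority themselves form a Poisson process with rate 0.48 × 2.4 = 1.152 per square metre.
Over the interval, μ = 1.152 × 3 = 3.456 (3 square metres).
P(N = 5) = e^(−3.456) · 3.456^5/5! ≈ 0.1296.

0.1296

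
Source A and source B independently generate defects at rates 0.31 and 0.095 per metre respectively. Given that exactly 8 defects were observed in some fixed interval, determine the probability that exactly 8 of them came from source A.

Given the total, each event is independently from source A with probability p = λ_A/(λ_A+λ_B) = 0.31/0.405 ≈ 0.7654.
So K ~ Binomial(8, 0.31/0.405): P(K = 8) = C(8,8) · (0.31/0.405)^8 · (0.095/0.405)^0 ≈ 0.1178.

0.1178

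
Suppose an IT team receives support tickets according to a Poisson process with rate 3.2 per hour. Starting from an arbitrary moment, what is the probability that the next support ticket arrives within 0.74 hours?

Inter-arrival times are exponential with rate λ = 3.2 per hour.
P(T ≤ 0.74) = 1 − e^(−λt) = 1 − e^(−3.2 × 0.74) = 1 − e^(−2.368) ≈ 0.9063.

0.9063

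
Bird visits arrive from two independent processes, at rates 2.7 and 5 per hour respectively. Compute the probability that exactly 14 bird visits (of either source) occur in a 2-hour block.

Independent Poisson processes superpose: combined rate λ = 2.7 + 5 = 7.7 per hour.
Over the interval, μ = 7.7 × 2 = 15.4 (a 2-hour block = 2 hours).
P(N = 14) = e^(−15.4) · 15.4^14/14! ≈ 0.0993.

0.0993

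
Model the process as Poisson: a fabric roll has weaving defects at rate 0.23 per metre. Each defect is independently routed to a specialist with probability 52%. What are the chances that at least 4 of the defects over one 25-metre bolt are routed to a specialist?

Thinning: the defects that are routed to a specialist themselves form a Poisson process with rate 0.52 × 0.23 = 0.1196 per metre.
Over the interval, μ = 0.1196 × 25 = 2.99 (a 25-metre bolt = 25 metres).
P(N ≥ 4) = 1 − P(N ≤ 3) ≈ 0.3505.

0.3505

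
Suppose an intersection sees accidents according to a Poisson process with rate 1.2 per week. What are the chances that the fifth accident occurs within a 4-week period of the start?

Over the interval, μ = 1.2 × 4 = 4.8 (a 4-week period = 4 weeks).
The fifth arrival falls in the interval iff at least 5 events occur there: P(S_5 ≤ t) = P(N ≥ 5) = 1 − P(N ≤ 4) ≈ 0.5237.

0.5237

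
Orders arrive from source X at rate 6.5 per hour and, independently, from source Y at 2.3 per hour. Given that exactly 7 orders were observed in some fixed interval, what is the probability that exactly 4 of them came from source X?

0.1860

Given the total, each event is independently from source X with probability p = λ_X/(λ_X+λ_Y) = 6.5/8.8 ≈ 0.7386.
So K ~ Binomial(7, 6.5/8.8): P(K = 4) = C(7,4) · (6.5/8.8)^4 · (2.3/8.8)^3 ≈ 0.1860.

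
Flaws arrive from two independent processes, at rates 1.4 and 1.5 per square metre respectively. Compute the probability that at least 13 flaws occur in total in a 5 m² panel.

0.6889

Independent Poisson processes superpose: combined rate λ = 1.4 + 1.5 = 2.9 per square metre.
Over the interval, μ = 2.9 × 5 = 14.5 (a 5 m² panel = 5 square metres).
P(N ≥ 13) = 1 − P(N ≤ 12) ≈ 0.6889.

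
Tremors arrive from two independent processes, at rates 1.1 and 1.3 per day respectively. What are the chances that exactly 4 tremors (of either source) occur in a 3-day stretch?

0.0836

Independent Poisson processes superpose: combined rate λ = 1.1 + 1.3 = 2.4 per day.
Over the interval, μ = 2.4 × 3 = 7.2 (a 3-day stretch = 3 days).
P(N = 4) = e^(−7.2) · 7.2^4/4! ≈ 0.0836.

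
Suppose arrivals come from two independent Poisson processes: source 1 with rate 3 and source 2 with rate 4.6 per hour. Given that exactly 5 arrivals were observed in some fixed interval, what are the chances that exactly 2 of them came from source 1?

Given the total, each event is independently from source 1 with probability p = λ_1/(λ_1+λ_2) = 3/7.6 ≈ 0.3947.
So K ~ Binomial(5, 3/7.6): P(K = 2) = C(5,2) · (3/7.6)^2 · (4.6/7.6)^3 ≈ 0.3455.

0.3455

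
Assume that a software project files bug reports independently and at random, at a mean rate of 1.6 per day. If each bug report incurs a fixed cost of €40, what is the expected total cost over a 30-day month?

E[N] = 1.6 × 30 = 48 (a 30-day month = 30 days); E[cost] = 48 × €40 = €1920.

€1920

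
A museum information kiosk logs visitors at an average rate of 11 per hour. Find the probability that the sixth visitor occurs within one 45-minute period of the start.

Over the interval, μ = 11 × 0.75 = 8.25 (a 45-minute period = 0.75 hours).
The sixth arrival falls in the interval iff at least 6 events occur there: P(S_6 ≤ t) = P(N ≥ 6) = 1 − P(N ≤ 5) ≈ 0.8306.

0.8306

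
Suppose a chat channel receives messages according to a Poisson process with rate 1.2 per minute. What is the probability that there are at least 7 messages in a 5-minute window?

0.3937

Over the interval, μ = 1.2 × 5 = 6 (a 5-minute window = 5 minutes).
P(N ≥ 7) = 1 − P(N ≤ 6) = 1 − Σ_{j=0}^{6} e^(−μ) μ^j/j! ≈ 0.3937.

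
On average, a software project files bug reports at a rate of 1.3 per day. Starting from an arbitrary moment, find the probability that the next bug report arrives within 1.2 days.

0.7899

Inter-arrival times are exponential with rate λ = 1.3 per day.
P(T ≤ 1.2) = 1 − e^(−λt) = 1 − e^(−1.3 × 1.2) = 1 − e^(−1.56) ≈ 0.7899.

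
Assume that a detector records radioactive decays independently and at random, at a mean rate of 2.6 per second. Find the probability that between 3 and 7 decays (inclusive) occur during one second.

With mean μ = 2.6 per second,
P(3 ≤ N ≤ 7) = Σ_{j=3}^{7} e^(−2.6) · 2.6^j/j! ≈ 0.4762.

0.4762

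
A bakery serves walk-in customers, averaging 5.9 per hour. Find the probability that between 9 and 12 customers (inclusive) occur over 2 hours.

0.4303

Over the interval, μ = 5.9 × 2 = 11.8 (2 hours).
P(9 ≤ N ≤ 12) = Σ_{j=9}^{12} e^(−11.8) · 11.8^j/j! ≈ 0.4303.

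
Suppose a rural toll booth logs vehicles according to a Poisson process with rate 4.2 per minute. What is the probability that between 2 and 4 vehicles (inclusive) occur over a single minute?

0.5119

With mean μ = 4.2 per minute,
P(2 ≤ N ≤ 4) = Σ_{j=2}^{4} e^(−4.2) · 4.2^j/j! ≈ 0.5119.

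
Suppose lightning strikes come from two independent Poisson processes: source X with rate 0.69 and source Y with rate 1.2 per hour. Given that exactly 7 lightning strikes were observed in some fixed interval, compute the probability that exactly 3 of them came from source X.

Given the total, each event is independently from source X with probability p = λ_X/(λ_X+λ_Y) = 0.69/1.89 ≈ 0.3651.
So K ~ Binomial(7, 0.69/1.89): P(K = 3) = C(7,3) · (0.69/1.89)^3 · (1.2/1.89)^4 ≈ 0.2768.

0.2768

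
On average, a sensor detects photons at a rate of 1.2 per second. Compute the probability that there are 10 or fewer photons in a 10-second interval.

0.3472

Over the interval, μ = 1.2 × 10 = 12 (a 10-second interval = 10 seconds).
P(N ≤ 10) = Σ_{j=0}^{10} e^(−μ) μ^j/j! ≈ 0.3472.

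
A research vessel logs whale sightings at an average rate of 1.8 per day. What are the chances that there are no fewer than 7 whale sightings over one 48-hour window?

Over the interval, μ = 1.8 × 2 = 3.6 (a 48-hour window = 2 days).
P(N ≥ 7) = 1 − P(N ≤ 6) = 1 − Σ_{j=0}^{6} e^(−μ) μ^j/j! ≈ 0.0733.

0.0733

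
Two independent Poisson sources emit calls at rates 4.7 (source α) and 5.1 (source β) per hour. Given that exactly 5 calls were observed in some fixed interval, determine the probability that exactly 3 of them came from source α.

0.2987

Given the total, each event is independently from source α with probability p = λ_α/(λ_α+λ_β) = 4.7/9.8 ≈ 0.4796.
So K ~ Binomial(5, 4.7/9.8): P(K = 3) = C(5,3) · (4.7/9.8)^3 · (5.1/9.8)^2 ≈ 0.2987.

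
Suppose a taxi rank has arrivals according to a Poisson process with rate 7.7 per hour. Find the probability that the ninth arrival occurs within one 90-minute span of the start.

0.8132

Over the interval, μ = 7.7 × 1.5 = 11.55 (a 90-minute span = 1.5 hours).
The ninth arrival falls in the interval iff at least 9 events occur there: P(S_9 ≤ t) = P(N ≥ 9) = 1 − P(N ≤ 8) ≈ 0.8132.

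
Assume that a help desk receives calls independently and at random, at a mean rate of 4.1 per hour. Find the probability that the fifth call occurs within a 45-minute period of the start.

Over the interval, μ = 4.1 × 0.75 = 3.075 (a 45-minute period = 0.75 hours).
The fifth arrival falls in the interval iff at least 5 events occur there: P(S_5 ≤ t) = P(N ≥ 5) = 1 − P(N ≤ 4) ≈ 0.1975.

0.1975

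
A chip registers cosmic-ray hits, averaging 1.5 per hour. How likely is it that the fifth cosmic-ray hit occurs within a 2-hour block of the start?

0.1847

Over the interval, μ = 1.5 × 2 = 3 (a 2-hour block = 2 hours).
The fifth arrival falls in the interval iff at least 5 events occur there: P(S_5 ≤ t) = P(N ≥ 5) = 1 − P(N ≤ 4) ≈ 0.1847.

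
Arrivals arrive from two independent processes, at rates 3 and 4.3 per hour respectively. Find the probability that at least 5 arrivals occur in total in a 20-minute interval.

0.1001

Independent Poisson processes superpose: combined rate λ = 3 + 4.3 = 7.3 per hour.
Over the interval, μ = 7.3 × 1/3 ≈ 2.43333 (a 20-minute interval = 1/3 hours).
P(N ≥ 5) = 1 − P(N ≤ 4) ≈ 0.1001.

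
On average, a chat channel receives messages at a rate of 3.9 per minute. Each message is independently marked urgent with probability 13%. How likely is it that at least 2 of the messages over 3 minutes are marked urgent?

0.4492

Thinning: the messages that are marked urgent themselves form a Poisson process with rate 0.13 × 3.9 = 0.507 per minute.
Over the interval, μ = 0.507 × 3 = 1.521 (3 minutes).
P(N ≥ 2) = 1 − P(N ≤ 1) ≈ 0.4492.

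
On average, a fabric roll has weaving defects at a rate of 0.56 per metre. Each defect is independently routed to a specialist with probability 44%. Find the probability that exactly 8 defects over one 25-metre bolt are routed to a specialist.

0.1086

Thinning: the defects that are routed to a specialist themselves form a Poisson process with rate 0.44 × 0.56 = 0.2464 per metre.
Over the interval, μ = 0.2464 × 25 = 6.16 (a 25-metre bolt = 25 metres).
P(N = 8) = e^(−6.16) · 6.16^8/8! ≈ 0.1086.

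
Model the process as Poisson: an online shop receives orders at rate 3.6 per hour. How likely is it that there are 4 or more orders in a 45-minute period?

0.2859

Over the interval, μ = 3.6 × 0.75 = 2.7 (a 45-minute period = 0.75 hours).
P(N ≥ 4) = 1 − P(N ≤ 3) = 1 − Σ_{j=0}^{3} e^(−μ) μ^j/j! ≈ 0.2859.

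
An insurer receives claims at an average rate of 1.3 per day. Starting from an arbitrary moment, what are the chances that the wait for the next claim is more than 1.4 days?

0.1620

The wait for the next event is exponential with rate λ = 1.3 per day.
P(T > 1.4) = e^(−λt) = e^(−1.3 × 1.4) = e^(−1.82) ≈ 0.1620.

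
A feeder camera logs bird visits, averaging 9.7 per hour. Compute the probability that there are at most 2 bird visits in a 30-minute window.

0.1379

Over the interval, μ = 9.7 × 0.5 = 4.85 (a 30-minute window = 0.5 hours).
P(N ≤ 2) = Σ_{j=0}^{2} e^(−μ) μ^j/j! ≈ 0.1379.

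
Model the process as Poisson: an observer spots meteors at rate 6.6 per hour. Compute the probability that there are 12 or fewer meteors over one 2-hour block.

0.4413

Over the interval, μ = 6.6 × 2 = 13.2 (a 2-hour block = 2 hours).
P(N ≤ 12) = Σ_{j=0}^{12} e^(−μ) μ^j/j! ≈ 0.4413.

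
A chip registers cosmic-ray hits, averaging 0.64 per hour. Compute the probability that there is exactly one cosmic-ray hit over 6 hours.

Over the interval, μ = 0.64 × 6 = 3.84 (6 hours).
P(N = 1) = e^(−μ) μ^1/1! = e^(−3.84) · 3.84^1/1 ≈ 0.0825.

0.0825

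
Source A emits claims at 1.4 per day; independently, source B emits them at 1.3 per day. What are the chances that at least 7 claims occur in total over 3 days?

Independent Poisson processes superpose: combined rate λ = 1.4 + 1.3 = 2.7 per day.
Over the interval, μ = 2.7 × 3 = 8.1 (3 days).
P(N ≥ 7) = 1 − P(N ≤ 6) ≈ 0.6987.

0.6987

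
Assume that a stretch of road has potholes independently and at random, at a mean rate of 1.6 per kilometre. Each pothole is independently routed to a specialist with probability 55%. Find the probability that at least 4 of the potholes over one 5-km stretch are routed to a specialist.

0.6406

Thinning: the potholes that are routed to a specialist themselves form a Poisson process with rate 0.55 × 1.6 = 0.88 per kilometre.
Over the interval, μ = 0.88 × 5 = 4.4 (a 5-km stretch = 5 kilometres).
P(N ≥ 4) = 1 − P(N ≤ 3) ≈ 0.6406.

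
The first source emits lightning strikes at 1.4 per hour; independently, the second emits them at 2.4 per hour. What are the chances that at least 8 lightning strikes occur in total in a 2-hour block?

Independent Poisson processes superpose: combined rate λ = 1.4 + 2.4 = 3.8 per hour.
Over the interval, μ = 3.8 × 2 = 7.6 (a 2-hour block = 2 hours).
P(N ≥ 8) = 1 − P(N ≤ 7) ≈ 0.4900.

0.4900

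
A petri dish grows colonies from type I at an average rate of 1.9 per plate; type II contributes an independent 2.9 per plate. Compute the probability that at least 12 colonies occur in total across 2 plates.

0.2588

Independent Poisson processes superpose: combined rate λ = 1.9 + 2.9 = 4.8 per plate.
Over the interval, μ = 4.8 × 2 = 9.6 (2 plates).
P(N ≥ 12) = 1 − P(N ≤ 11) ≈ 0.2588.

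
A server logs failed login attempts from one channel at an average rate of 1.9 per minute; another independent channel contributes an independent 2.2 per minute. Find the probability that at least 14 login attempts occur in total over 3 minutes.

Independent Poisson processes superpose: combined rate λ = 1.9 + 2.2 = 4.1 per minute.
Over the interval, μ = 4.1 × 3 = 12.3 (3 minutes).
P(N ≥ 14) = 1 − P(N ≤ 13) ≈ 0.3505.

0.3505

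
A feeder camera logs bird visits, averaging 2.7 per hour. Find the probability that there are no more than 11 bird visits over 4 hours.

0.6031

Over the interval, μ = 2.7 × 4 = 10.8 (4 hours).
P(N ≤ 11) = Σ_{j=0}^{11} e^(−μ) μ^j/j! ≈ 0.6031.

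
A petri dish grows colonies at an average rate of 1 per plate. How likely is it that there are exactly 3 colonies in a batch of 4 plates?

Over the interval, μ = 1 × 4 = 4 (a batch of 4 plates = 4 plates).
P(N = 3) = e^(−μ) μ^3/3! = e^(−4) · 4^3/6 ≈ 0.1954.

0.1954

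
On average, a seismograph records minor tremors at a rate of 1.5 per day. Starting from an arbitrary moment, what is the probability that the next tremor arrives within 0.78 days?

0.6896

Inter-arrival times are exponential with rate λ = 1.5 per day.
P(T ≤ 0.78) = 1 − e^(−λt) = 1 − e^(−1.5 × 0.78) = 1 − e^(−1.17) ≈ 0.6896.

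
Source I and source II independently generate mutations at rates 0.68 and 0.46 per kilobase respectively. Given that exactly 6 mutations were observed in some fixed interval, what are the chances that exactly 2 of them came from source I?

0.1415

Given the total, each event is independently from source I with probability p = λ_I/(λ_I+λ_II) = 0.68/1.14 ≈ 0.5965.
So K ~ Binomial(6, 0.68/1.14): P(K = 2) = C(6,2) · (0.68/1.14)^2 · (0.46/1.14)^4 ≈ 0.1415.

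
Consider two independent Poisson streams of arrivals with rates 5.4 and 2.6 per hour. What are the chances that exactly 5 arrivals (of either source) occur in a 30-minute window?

Independent Poisson processes superpose: combined rate λ = 5.4 + 2.6 = 8 per hour.
Over the interval, μ = 8 × 0.5 = 4 (a 30-minute window = 0.5 hours).
P(N = 5) = e^(−4) · 4^5/5! ≈ 0.1563.

0.1563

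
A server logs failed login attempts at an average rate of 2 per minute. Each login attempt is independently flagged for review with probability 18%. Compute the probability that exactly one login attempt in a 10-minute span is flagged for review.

0.0984

Thinning: the login attempts that are flagged for review themselves form a Poisson process with rate 0.18 × 2 = 0.36 per minute.
Over the interval, μ = 0.36 × 10 = 3.6 (a 10-minute span = 10 minutes).
P(N = 1) = e^(−3.6) · 3.6^1/1! ≈ 0.0984.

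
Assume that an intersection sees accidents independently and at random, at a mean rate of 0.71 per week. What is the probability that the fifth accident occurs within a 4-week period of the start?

Over the interval, μ = 0.71 × 4 = 2.84 (a 4-week period = 4 weeks).
The fifth arrival falls in the interval iff at least 5 events occur there: P(S_5 ≤ t) = P(N ≥ 5) = 1 − P(N ≤ 4) ≈ 0.1586.

0.1586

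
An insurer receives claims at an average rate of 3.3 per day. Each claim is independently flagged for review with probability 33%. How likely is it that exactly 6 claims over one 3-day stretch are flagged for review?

Thinning: the claims that are flagged for review themselves form a Poisson process with rate 0.33 × 3.3 = 1.089 per day.
Over the interval, μ = 1.089 × 3 = 3.267 (a 3-day stretch = 3 days).
P(N = 6) = e^(−3.267) · 3.267^6/6! ≈ 0.0644.

0.0644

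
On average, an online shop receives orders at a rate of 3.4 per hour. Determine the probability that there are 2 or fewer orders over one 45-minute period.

0.5311

Over the interval, μ = 3.4 × 0.75 = 2.55 (a 45-minute period = 0.75 hours).
P(N ≤ 2) = Σ_{j=0}^{2} e^(−μ) μ^j/j! ≈ 0.5311.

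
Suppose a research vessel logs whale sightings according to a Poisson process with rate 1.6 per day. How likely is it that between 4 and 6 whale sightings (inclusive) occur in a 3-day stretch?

0.4966

Over the interval, μ = 1.6 × 3 = 4.8 (a 3-day stretch = 3 days).
P(4 ≤ N ≤ 6) = Σ_{j=4}^{6} e^(−4.8) · 4.8^j/j! ≈ 0.4966.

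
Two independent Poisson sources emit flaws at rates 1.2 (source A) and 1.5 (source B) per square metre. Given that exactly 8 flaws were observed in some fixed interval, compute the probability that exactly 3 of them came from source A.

0.2602

Given the total, each event is independently from source A with probability p = λ_A/(λ_A+λ_B) = 1.2/2.7 ≈ 0.4444.
So K ~ Binomial(8, 1.2/2.7): P(K = 3) = C(8,3) · (1.2/2.7)^3 · (1.5/2.7)^5 ≈ 0.2602.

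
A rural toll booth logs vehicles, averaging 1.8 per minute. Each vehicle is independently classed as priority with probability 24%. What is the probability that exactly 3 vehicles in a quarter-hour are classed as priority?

Thinning: the vehicles that are classed as priority themselves form a Poisson process with rate 0.24 × 1.8 = 0.432 per minute.
Over the interval, μ = 0.432 × 15 = 6.48 (a quarter-hour = 15 minutes).
P(N = 3) = e^(−6.48) · 6.48^3/3! ≈ 0.0696.

0.0696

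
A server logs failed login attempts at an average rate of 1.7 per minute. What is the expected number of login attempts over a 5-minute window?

E[N] = λt = 1.7 × 5 = 8.5 (a 5-minute window = 5 minutes).

8.5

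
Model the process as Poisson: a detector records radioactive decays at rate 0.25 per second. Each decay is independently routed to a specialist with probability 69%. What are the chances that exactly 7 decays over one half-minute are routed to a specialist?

Thinning: the decays that are routed to a specialist themselves form a Poisson process with rate 0.69 × 0.25 = 0.1725 per second.
Over the interval, μ = 0.1725 × 30 = 5.175 (a half-minute = 30 seconds).
P(N = 7) = e^(−5.175) · 5.175^7/7! ≈ 0.1115.

0.1115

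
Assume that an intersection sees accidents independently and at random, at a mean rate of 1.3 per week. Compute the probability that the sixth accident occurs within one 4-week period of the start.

0.4191

Over the interval, μ = 1.3 × 4 = 5.2 (a 4-week period = 4 weeks).
The sixth arrival falls in the interval iff at least 6 events occur there: P(S_6 ≤ t) = P(N ≥ 6) = 1 − P(N ≤ 5) ≈ 0.4191.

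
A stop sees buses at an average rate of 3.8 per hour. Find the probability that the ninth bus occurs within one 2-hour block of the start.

Over the interval, μ = 3.8 × 2 = 7.6 (a 2-hour block = 2 hours).
The ninth arrival falls in the interval iff at least 9 events occur there: P(S_9 ≤ t) = P(N ≥ 9) = 1 − P(N ≤ 8) ≈ 0.3518.

0.3518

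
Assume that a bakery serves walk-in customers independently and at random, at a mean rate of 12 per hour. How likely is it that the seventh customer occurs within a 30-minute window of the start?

Over the interval, μ = 12 × 0.5 = 6 (a 30-minute window = 0.5 hours).
The seventh arrival falls in the interval iff at least 7 events occur there: P(S_7 ≤ t) = P(N ≥ 7) = 1 − P(N ≤ 6) ≈ 0.3937.

0.3937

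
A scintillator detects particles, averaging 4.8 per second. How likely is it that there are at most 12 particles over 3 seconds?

Over the interval, μ = 4.8 × 3 = 14.4 (3 seconds).
P(N ≤ 12) = Σ_{j=0}^{12} e^(−μ) μ^j/j! ≈ 0.3203.

0.3203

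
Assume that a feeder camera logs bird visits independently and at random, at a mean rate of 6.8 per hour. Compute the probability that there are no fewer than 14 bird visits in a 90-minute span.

0.1506

Over the interval, μ = 6.8 × 1.5 = 10.2 (a 90-minute span = 1.5 hours).
P(N ≥ 14) = 1 − P(N ≤ 13) = 1 − Σ_{j=0}^{13} e^(−μ) μ^j/j! ≈ 0.1506.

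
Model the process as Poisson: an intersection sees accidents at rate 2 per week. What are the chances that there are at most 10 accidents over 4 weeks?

Over the interval, μ = 2 × 4 = 8 (4 weeks).
P(N ≤ 10) = Σ_{j=0}^{10} e^(−μ) μ^j/j! ≈ 0.8159.

0.8159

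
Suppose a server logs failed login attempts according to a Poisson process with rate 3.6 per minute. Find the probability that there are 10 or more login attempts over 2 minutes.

0.1904

Over the interval, μ = 3.6 × 2 = 7.2 (2 minutes).
P(N ≥ 10) = 1 − P(N ≤ 9) = 1 − Σ_{j=0}^{9} e^(−μ) μ^j/j! ≈ 0.1904.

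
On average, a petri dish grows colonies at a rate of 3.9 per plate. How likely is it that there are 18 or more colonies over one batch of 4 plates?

0.3038

Over the interval, μ = 3.9 × 4 = 15.6 (a batch of 4 plates = 4 plates).
P(N ≥ 18) = 1 − P(N ≤ 17) = 1 − Σ_{j=0}^{17} e^(−μ) μ^j/j! ≈ 0.3038.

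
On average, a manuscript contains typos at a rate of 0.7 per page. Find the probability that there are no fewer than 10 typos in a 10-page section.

Over the interval, μ = 0.7 × 10 = 7 (a 10-page section = 10 pages).
P(N ≥ 10) = 1 − P(N ≤ 9) = 1 − Σ_{j=0}^{9} e^(−μ) μ^j/j! ≈ 0.1695.

0.1695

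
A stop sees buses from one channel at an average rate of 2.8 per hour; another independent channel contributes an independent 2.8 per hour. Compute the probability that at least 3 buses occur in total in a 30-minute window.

Independent Poisson processes superpose: combined rate λ = 2.8 + 2.8 = 5.6 per hour.
Over the interval, μ = 5.6 × 0.5 = 2.8 (a 30-minute window = 0.5 hours).
P(N ≥ 3) = 1 − P(N ≤ 2) ≈ 0.5305.

0.5305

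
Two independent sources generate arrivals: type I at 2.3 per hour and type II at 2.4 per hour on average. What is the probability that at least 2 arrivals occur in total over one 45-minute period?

Independent Poisson processes superpose: combined rate λ = 2.3 + 2.4 = 4.7 per hour.
Over the interval, μ = 4.7 × 0.75 = 3.525 (a 45-minute period = 0.75 hours).
P(N ≥ 2) = 1 − P(N ≤ 1) ≈ 0.8667.

0.8667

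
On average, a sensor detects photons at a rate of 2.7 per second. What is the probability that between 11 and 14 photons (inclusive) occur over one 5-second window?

0.4120

Over the interval, μ = 2.7 × 5 = 13.5 (a 5-second window = 5 seconds).
P(11 ≤ N ≤ 14) = Σ_{j=11}^{14} e^(−13.5) · 13.5^j/j! ≈ 0.4120.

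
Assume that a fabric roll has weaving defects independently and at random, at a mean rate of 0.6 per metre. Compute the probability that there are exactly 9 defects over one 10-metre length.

Over the interval, μ = 0.6 × 10 = 6 (a 10-metre length = 10 metres).
P(N = 9) = e^(−μ) μ^9/9! = e^(−6) · 6^9/362880 ≈ 0.0688.

0.0688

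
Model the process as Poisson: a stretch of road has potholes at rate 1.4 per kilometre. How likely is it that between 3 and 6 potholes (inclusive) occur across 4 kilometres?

Over the interval, μ = 1.4 × 4 = 5.6 (4 kilometres).
P(3 ≤ N ≤ 6) = Σ_{j=3}^{6} e^(−5.6) · 5.6^j/j! ≈ 0.5879.

0.5879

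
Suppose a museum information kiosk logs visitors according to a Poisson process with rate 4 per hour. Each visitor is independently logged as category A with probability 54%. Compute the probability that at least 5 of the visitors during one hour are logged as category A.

Thinning: the visitors that are logged as category A themselves form a Poisson process with rate 0.54 × 4 = 2.16 per hour.
So μ = 2.16.
P(N ≥ 5) = 1 − P(N ≤ 4) ≈ 0.0682.

0.0682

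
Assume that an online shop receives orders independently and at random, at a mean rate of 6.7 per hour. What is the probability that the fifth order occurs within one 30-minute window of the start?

0.2466

Over the interval, μ = 6.7 × 0.5 = 3.35 (a 30-minute window = 0.5 hours).
The fifth arrival falls in the interval iff at least 5 events occur there: P(S_5 ≤ t) = P(N ≥ 5) = 1 − P(N ≤ 4) ≈ 0.2466.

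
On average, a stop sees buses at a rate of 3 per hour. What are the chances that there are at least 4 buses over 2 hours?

Over the interval, μ = 3 × 2 = 6 (2 hours).
P(N ≥ 4) = 1 − P(N ≤ 3) = 1 − Σ_{j=0}^{3} e^(−μ) μ^j/j! ≈ 0.8488.

0.8488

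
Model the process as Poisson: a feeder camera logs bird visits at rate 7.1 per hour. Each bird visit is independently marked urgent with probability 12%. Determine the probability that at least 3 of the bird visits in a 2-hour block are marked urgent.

0.2438

Thinning: the bird visits that are marked urgent themselves form a Poisson process with rate 0.12 × 7.1 = 0.852 per hour.
Over the interval, μ = 0.852 × 2 = 1.704 (a 2-hour block = 2 hours).
P(N ≥ 3) = 1 − P(N ≤ 2) ≈ 0.2438.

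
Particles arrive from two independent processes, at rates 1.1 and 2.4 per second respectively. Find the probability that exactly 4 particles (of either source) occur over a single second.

0.1888

Independent Poisson processes superpose: combined rate λ = 1.1 + 2.4 = 3.5 per second.
So μ = 3.5.
P(N = 4) = e^(−3.5) · 3.5^4/4! ≈ 0.1888.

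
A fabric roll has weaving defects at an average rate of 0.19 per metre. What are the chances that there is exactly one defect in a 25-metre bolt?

0.0411

Over the interval, μ = 0.19 × 25 = 4.75 (a 25-metre bolt = 25 metres).
P(N = 1) = e^(−μ) μ^1/1! = e^(−4.75) · 4.75^1/1 ≈ 0.0411.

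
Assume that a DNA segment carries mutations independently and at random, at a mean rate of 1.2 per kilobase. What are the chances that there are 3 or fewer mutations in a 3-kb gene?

0.5152

Over the interval, μ = 1.2 × 3 = 3.6 (a 3-kb gene = 3 kilobases).
P(N ≤ 3) = Σ_{j=0}^{3} e^(−μ) μ^j/j! ≈ 0.5152.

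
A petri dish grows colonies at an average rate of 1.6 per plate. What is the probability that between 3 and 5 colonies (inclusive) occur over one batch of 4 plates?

Over the interval, μ = 1.6 × 4 = 6.4 (a batch of 4 plates = 4 plates).
P(3 ≤ N ≤ 5) = Σ_{j=3}^{5} e^(−6.4) · 6.4^j/j! ≈ 0.3374.

0.3374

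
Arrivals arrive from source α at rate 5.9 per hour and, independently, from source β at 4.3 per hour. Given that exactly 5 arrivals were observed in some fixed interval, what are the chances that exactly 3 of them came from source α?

Given the total, each event is independently from source α with probability p = λ_α/(λ_α+λ_β) = 5.9/10.2 ≈ 0.5784.
So K ~ Binomial(5, 5.9/10.2): P(K = 3) = C(5,3) · (5.9/10.2)^3 · (4.3/10.2)^2 ≈ 0.3439.

0.3439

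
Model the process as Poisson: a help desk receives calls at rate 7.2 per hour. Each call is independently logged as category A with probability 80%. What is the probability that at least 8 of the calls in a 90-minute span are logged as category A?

Thinning: the calls that are logged as category A themselves form a Poisson process with rate 0.8 × 7.2 = 5.76 per hour.
Over the interval, μ = 5.76 × 1.5 = 8.64 (a 90-minute span = 1.5 hours).
P(N ≥ 8) = 1 − P(N ≤ 7) ≈ 0.6323.

0.6323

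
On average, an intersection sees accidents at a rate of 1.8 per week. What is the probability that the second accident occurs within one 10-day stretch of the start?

0.7270

Over the interval, μ = 1.8 × 10/7 ≈ 2.57143 (a 10-day stretch = 10/7 weeks).
The second arrival falls in the interval iff at least 2 events occur there: P(S_2 ≤ t) = P(N ≥ 2) = 1 − P(N ≤ 1) ≈ 0.7270.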